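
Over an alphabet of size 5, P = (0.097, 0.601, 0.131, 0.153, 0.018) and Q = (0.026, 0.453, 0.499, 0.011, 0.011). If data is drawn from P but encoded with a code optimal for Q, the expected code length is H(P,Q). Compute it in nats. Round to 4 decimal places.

H(P,Q) = −Σ p·ln q.
  −0.097·ln(0.026) = 0.35402
  −0.601·ln(0.453) = 0.47591
  −0.131·ln(0.499) = 0.09106
  −0.153·ln(0.011) = 0.69001
  −0.018·ln(0.011) = 0.08118
H(P,Q) = 1.6922 nats.

1.6922 nats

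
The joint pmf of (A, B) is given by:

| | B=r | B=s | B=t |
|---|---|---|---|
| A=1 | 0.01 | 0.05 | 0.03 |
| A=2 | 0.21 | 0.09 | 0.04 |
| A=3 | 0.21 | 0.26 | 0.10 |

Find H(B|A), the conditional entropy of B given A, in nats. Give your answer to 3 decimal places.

0.979 nats

Marginals: p(A) = (0.0900, 0.3400, 0.5700), p(B) = (0.4300, 0.4000, 0.1700).
H(B|A) = Σ p(A) · H(B|A=·).
  A=1: p=0.0900, H(B|A=1) = 0.9369
  A=2: p=0.3400, H(B|A=2) = 0.9012
  A=3: p=0.5700, H(B|A=3) = 1.0313
Weighted sum = 0.979 nats.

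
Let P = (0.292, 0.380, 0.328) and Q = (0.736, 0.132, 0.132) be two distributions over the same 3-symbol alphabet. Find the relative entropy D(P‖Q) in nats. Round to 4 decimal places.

D(P‖Q) = Σ p·ln(p/q).
  0.292·ln(0.292/0.736) = -0.26995
  0.380·ln(0.380/0.132) = 0.40180
  0.328·ln(0.328/0.132) = 0.29855
D(P‖Q) = 0.4304 nats.

0.4304 nats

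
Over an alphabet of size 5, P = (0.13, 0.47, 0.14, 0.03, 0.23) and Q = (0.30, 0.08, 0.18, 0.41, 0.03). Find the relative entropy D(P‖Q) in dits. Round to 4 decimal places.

0.4683 dits

D(P‖Q) = Σ p·log₁₀(p/q).
  0.13·log₁₀(0.13/0.30) = -0.04721
  0.47·log₁₀(0.47/0.08) = 0.36143
  0.14·log₁₀(0.14/0.18) = -0.01528
  0.03·log₁₀(0.03/0.41) = -0.03407
  0.23·log₁₀(0.23/0.03) = 0.20346
D(P‖Q) = 0.4683 dits.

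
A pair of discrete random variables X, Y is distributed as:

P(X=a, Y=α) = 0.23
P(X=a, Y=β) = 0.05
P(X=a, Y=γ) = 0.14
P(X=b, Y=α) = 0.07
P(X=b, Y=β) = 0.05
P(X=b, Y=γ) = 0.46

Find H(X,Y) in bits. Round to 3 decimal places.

2.101 bits

H(X,Y) = −Σ p(x,y)·log₂ p(x,y) over all 6 cells.
  cell (a,α): −0.23·log₂0.23 = 0.4877
  cell (a,β): −0.05·log₂0.05 = 0.2161
  cell (a,γ): −0.14·log₂0.14 = 0.3971
  cell (b,α): −0.07·log₂0.07 = 0.2686
  cell (b,β): −0.05·log₂0.05 = 0.2161
  cell (b,γ): −0.46·log₂0.46 = 0.5153
Sum = 2.101 bits.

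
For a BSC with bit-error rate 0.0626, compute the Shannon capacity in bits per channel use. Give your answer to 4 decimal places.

Binary symmetric channel: C = 1 − h₂(ε) where h₂ is the binary entropy function.
h₂(0.0626) = −0.0626·log₂0.0626 − 0.9374·log₂0.9374 = 0.3377.
C = 1 − 0.3377 = 0.6623 bits per channel use.

0.6623 bits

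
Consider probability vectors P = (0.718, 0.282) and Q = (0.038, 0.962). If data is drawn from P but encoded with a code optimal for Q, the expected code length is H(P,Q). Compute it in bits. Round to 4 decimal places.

H(P,Q) = −Σ p·log₂ q.
  −0.718·log₂(0.038) = 3.38742
  −0.282·log₂(0.962) = 0.01576
H(P,Q) = 3.4032 bits.

3.4032 bits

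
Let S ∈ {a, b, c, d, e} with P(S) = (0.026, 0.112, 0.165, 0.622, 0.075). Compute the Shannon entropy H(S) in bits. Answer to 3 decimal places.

1.626 bits

H(S) = −Σ p·log₂ p.
  −(0.026)·log₂(0.026) = 0.1369
  −(0.112)·log₂(0.112) = 0.3537
  −(0.165)·log₂(0.165) = 0.4289
  −(0.622)·log₂(0.622) = 0.4261
  −(0.075)·log₂(0.075) = 0.2803
Sum: 0.1369 + 0.3537 + 0.4289 + 0.4261 + 0.2803 = 1.626 bits.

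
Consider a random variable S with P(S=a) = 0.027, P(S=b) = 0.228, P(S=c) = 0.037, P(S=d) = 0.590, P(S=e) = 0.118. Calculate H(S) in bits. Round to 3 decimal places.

H(S) = −Σ p·log₂ p.
  −(0.027)·log₂(0.027) = 0.1407
  −(0.228)·log₂(0.228) = 0.4863
  −(0.037)·log₂(0.037) = 0.1760
  −(0.590)·log₂(0.590) = 0.4491
  −(0.118)·log₂(0.118) = 0.3638
Sum: 0.1407 + 0.4863 + 0.1760 + 0.4491 + 0.3638 = 1.616 bits.

1.616 bits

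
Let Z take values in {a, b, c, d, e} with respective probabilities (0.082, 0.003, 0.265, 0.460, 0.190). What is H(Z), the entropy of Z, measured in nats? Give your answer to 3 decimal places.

H(Z) = −Σ p·ln p.
  −(0.082)·ln(0.082) = 0.2051
  −(0.003)·ln(0.003) = 0.0174
  −(0.265)·ln(0.265) = 0.3519
  −(0.460)·ln(0.460) = 0.3572
  −(0.190)·ln(0.190) = 0.3155
Sum: 0.2051 + 0.0174 + 0.3519 + 0.3572 + 0.3155 = 1.247 nats.

1.247 nats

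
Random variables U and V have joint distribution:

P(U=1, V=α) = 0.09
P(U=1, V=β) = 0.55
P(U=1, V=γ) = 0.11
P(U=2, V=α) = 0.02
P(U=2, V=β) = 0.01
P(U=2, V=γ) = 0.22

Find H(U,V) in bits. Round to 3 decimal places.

1.797 bits

H(U,V) = −Σ p(x,y)·log₂ p(x,y) over all 6 cells.
  cell (1,α): −0.09·log₂0.09 = 0.3127
  cell (1,β): −0.55·log₂0.55 = 0.4744
  cell (1,γ): −0.11·log₂0.11 = 0.3503
  cell (2,α): −0.02·log₂0.02 = 0.1129
  cell (2,β): −0.01·log₂0.01 = 0.0664
  cell (2,γ): −0.22·log₂0.22 = 0.4806
Sum = 1.797 bits.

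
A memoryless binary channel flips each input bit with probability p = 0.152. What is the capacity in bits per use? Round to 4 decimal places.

Binary symmetric channel: C = 1 − h₂(ε) where h₂ is the binary entropy function.
h₂(0.152) = −0.152·log₂0.152 − 0.848·log₂0.848 = 0.6148.
C = 1 − 0.6148 = 0.3852 bits per channel use.

0.3852 bits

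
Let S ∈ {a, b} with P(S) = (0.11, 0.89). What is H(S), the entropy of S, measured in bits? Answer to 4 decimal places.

0.4999 bits

H(S) = −Σ p·log₂ p.
  −(0.11)·log₂(0.11) = 0.35029
  −(0.89)·log₂(0.89) = 0.14963
Sum: 0.35029 + 0.14963 = 0.4999 bits.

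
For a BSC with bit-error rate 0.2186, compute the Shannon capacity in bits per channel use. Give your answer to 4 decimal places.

0.2424 bits

Binary symmetric channel: C = 1 − h₂(ε) where h₂ is the binary entropy function.
h₂(0.2186) = −0.2186·log₂0.2186 − 0.7814·log₂0.7814 = 0.7576.
C = 1 − 0.7576 = 0.2424 bits per channel use.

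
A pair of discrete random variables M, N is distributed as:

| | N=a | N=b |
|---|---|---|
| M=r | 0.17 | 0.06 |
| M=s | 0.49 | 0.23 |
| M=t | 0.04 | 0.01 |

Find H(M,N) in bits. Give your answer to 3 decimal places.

H(M,N) = −Σ p(x,y)·log₂ p(x,y) over all 6 cells.
  cell (r,a): −0.17·log₂0.17 = 0.4346
  cell (r,b): −0.06·log₂0.06 = 0.2435
  cell (s,a): −0.49·log₂0.49 = 0.5043
  cell (s,b): −0.23·log₂0.23 = 0.4877
  cell (t,a): −0.04·log₂0.04 = 0.1858
  cell (t,b): −0.01·log₂0.01 = 0.0664
Sum = 1.922 bits.

1.922 bits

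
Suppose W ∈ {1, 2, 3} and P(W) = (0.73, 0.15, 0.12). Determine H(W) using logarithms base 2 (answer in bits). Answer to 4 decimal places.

1.1091 bits

H(W) = −Σ p·log₂ p.
  −(0.73)·log₂(0.73) = 0.33144
  −(0.15)·log₂(0.15) = 0.41054
  −(0.12)·log₂(0.12) = 0.36707
Sum: 0.33144 + 0.41054 + 0.36707 = 1.1091 bits.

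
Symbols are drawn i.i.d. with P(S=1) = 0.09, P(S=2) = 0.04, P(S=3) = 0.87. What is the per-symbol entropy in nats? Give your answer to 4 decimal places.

0.4666 nats

H(S) = −Σ p·ln p.
  −(0.09)·ln(0.09) = 0.21672
  −(0.04)·ln(0.04) = 0.12876
  −(0.87)·ln(0.87) = 0.12116
Sum: 0.21672 + 0.12876 + 0.12116 = 0.4666 nats.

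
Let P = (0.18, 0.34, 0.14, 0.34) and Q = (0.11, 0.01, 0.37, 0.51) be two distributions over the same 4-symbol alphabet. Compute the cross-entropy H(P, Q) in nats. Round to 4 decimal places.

2.3312 nats

H(P,Q) = −Σ p·ln q.
  −0.18·ln(0.11) = 0.39731
  −0.34·ln(0.01) = 1.56576
  −0.14·ln(0.37) = 0.13920
  −0.34·ln(0.51) = 0.22894
H(P,Q) = 2.3312 nats.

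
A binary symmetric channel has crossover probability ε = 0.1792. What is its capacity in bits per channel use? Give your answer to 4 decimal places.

0.3217 bits

Binary symmetric channel: C = 1 − h₂(ε) where h₂ is the binary entropy function.
h₂(0.1792) = −0.1792·log₂0.1792 − 0.8208·log₂0.8208 = 0.6783.
C = 1 − 0.6783 = 0.3217 bits per channel use.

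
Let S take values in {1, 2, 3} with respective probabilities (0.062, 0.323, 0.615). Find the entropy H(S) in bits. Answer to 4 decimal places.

H(S) = −Σ p·log₂ p.
  −(0.062)·log₂(0.062) = 0.24872
  −(0.323)·log₂(0.323) = 0.52662
  −(0.615)·log₂(0.615) = 0.43133
Sum: 0.24872 + 0.52662 + 0.43133 = 1.2067 bits.

1.2067 bits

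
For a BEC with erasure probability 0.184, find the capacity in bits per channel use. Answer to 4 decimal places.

Binary erasure channel: capacity C = 1 − ε.
C = 1 − 0.184 = 0.8160 bits per channel use.

0.8160 bits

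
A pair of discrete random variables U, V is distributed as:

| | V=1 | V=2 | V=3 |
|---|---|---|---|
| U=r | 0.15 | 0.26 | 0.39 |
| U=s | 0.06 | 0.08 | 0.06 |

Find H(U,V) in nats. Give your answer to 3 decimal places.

H(U,V) = −Σ p(x,y)·ln p(x,y) over all 6 cells.
  cell (r,1): −0.15·ln0.15 = 0.2846
  cell (r,2): −0.26·ln0.26 = 0.3502
  cell (r,3): −0.39·ln0.39 = 0.3672
  cell (s,1): −0.06·ln0.06 = 0.1688
  cell (s,2): −0.08·ln0.08 = 0.2021
  cell (s,3): −0.06·ln0.06 = 0.1688
Sum = 1.542 nats.

1.542 nats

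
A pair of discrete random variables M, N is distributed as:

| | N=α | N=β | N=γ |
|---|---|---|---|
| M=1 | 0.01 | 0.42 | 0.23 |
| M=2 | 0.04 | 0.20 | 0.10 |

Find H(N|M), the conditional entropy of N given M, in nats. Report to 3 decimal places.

0.788 nats

Marginals: p(M) = (0.6600, 0.3400), p(N) = (0.0500, 0.6200, 0.3300).
H(N|M) = Σ p(M) · H(N|M=·).
  M=1: p=0.6600, H(N|M=1) = 0.7185
  M=2: p=0.3400, H(N|M=2) = 0.9238
Weighted sum = 0.788 nats.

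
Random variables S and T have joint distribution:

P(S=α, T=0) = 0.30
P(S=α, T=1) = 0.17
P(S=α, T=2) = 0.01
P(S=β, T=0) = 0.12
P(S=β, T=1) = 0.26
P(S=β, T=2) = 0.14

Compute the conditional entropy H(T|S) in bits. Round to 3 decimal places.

1.293 bits

Chain rule: H(T|S) = H(S,T) − H(S).
Marginals: p(S) = (0.4800, 0.5200), p(T) = (0.4200, 0.4300, 0.1500).
H(S,T) = 2.2916 bits; H(S) = 0.9988 bits.
H(T|S) = 2.2916 − 0.9988 = 1.293 bits.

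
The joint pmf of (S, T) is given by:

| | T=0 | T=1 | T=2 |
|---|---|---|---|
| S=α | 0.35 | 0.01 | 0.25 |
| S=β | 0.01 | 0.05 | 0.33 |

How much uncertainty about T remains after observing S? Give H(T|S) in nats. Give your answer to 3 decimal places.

0.653 nats

Chain rule: H(T|S) = H(S,T) − H(S).
Marginals: p(S) = (0.6100, 0.3900), p(T) = (0.3600, 0.0600, 0.5800).
H(S,T) = 1.3218 nats; H(S) = 0.6687 nats.
H(T|S) = 1.3218 − 0.6687 = 0.653 nats.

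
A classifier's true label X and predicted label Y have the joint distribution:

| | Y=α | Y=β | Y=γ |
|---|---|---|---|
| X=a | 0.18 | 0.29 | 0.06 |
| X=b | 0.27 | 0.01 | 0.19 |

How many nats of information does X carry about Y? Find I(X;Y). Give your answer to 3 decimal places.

0.207 nats

Marginals: p(X) = (0.5300, 0.4700), p(Y) = (0.4500, 0.3000, 0.2500).
I(X;Y) = H(X) + H(Y) − H(X,Y).
H(X) = 0.6913, H(Y) = 1.0671, H(X,Y) = 1.5516.
I(X;Y) = 0.6913 + 1.0671 − 1.5516 = 0.207 nats.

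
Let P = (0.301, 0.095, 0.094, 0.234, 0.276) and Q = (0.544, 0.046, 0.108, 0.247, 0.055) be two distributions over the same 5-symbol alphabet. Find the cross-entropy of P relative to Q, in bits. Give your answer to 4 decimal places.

2.6152 bits

H(P,Q) = −Σ p·log₂ q.
  −0.301·log₂(0.544) = 0.26437
  −0.095·log₂(0.046) = 0.42201
  −0.094·log₂(0.108) = 0.30182
  −0.234·log₂(0.247) = 0.47208
  −0.276·log₂(0.055) = 1.15490
H(P,Q) = 2.6152 bits.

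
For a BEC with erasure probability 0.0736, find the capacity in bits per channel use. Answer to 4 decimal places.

0.9264 bits

Binary erasure channel: capacity C = 1 − ε.
C = 1 − 0.0736 = 0.9264 bits per channel use.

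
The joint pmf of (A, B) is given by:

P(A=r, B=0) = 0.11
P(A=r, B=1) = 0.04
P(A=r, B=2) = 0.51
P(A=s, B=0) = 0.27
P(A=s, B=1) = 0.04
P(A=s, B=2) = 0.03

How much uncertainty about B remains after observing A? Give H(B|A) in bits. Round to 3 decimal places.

0.954 bits

Chain rule: H(B|A) = H(A,B) − H(A).
Marginals: p(A) = (0.6600, 0.3400), p(B) = (0.3800, 0.0800, 0.5400).
H(A,B) = 1.8790 bits; H(A) = 0.9248 bits.
H(B|A) = 1.8790 − 0.9248 = 0.954 bits.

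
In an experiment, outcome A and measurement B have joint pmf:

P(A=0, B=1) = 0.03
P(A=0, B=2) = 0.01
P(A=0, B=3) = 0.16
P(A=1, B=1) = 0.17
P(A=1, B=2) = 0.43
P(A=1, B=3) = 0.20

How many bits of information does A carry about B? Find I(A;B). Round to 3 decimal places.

Marginals: p(A) = (0.2000, 0.8000), p(B) = (0.2000, 0.4400, 0.3600).
I(A;B) = Σ p(x,y)·log₂[p(x,y)/(p(x)p(y))].
  (0,1): 0.03·log₂(0.7500) = -0.0125
  (0,2): 0.01·log₂(0.1136) = -0.0314
  (0,3): 0.16·log₂(2.2222) = 0.1843
  (1,1): 0.17·log₂(1.0625) = 0.0149
  (1,2): 0.43·log₂(1.2216) = 0.1242
  (1,3): 0.20·log₂(0.6944) = -0.1052
Sum = 0.174 bits.

0.174 bits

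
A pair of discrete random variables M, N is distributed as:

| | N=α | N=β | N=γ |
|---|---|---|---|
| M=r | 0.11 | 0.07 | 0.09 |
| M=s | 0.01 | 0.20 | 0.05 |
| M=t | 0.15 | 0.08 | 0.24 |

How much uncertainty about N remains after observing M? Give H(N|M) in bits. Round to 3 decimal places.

Marginals: p(M) = (0.2700, 0.2600, 0.4700), p(N) = (0.2700, 0.3500, 0.3800).
H(N|M) = Σ p(M) · H(N|M=·).
  M=r: p=0.2700, H(N|M=r) = 1.5610
  M=s: p=0.2600, H(N|M=s) = 0.9294
  M=t: p=0.4700, H(N|M=t) = 1.4558
Weighted sum = 1.347 bits.

1.347 bits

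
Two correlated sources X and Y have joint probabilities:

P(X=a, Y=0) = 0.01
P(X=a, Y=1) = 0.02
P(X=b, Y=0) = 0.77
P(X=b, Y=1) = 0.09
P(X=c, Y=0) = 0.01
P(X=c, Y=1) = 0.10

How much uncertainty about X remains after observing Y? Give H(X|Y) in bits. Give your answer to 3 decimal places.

Marginals: p(X) = (0.0300, 0.8600, 0.1100), p(Y) = (0.7900, 0.2100).
H(X|Y) = Σ p(Y) · H(X|Y=·).
  Y=0: p=0.7900, H(X|Y=0) = 0.1956
  Y=1: p=0.2100, H(X|Y=1) = 1.3567
Weighted sum = 0.439 bits.

0.439 bits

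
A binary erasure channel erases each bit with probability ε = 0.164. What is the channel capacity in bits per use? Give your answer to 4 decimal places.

Binary erasure channel: capacity C = 1 − ε.
C = 1 − 0.164 = 0.8360 bits per channel use.

0.8360 bits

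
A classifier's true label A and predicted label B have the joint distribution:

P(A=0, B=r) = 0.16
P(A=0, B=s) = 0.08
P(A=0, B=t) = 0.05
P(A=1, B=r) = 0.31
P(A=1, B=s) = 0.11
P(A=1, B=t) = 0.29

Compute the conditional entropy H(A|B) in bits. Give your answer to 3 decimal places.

0.826 bits

Marginals: p(A) = (0.2900, 0.7100), p(B) = (0.4700, 0.1900, 0.3400).
H(A|B) = Σ p(B) · H(A|B=·).
  B=r: p=0.4700, H(A|B=r) = 0.9252
  B=s: p=0.1900, H(A|B=s) = 0.9819
  B=t: p=0.3400, H(A|B=t) = 0.6024
Weighted sum = 0.826 bits.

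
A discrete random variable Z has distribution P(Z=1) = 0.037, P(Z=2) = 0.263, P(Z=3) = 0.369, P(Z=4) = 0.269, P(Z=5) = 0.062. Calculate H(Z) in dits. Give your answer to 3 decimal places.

H(Z) = −Σ p·log₁₀ p.
  −(0.037)·log₁₀(0.037) = 0.0530
  −(0.263)·log₁₀(0.263) = 0.1526
  −(0.369)·log₁₀(0.369) = 0.1598
  −(0.269)·log₁₀(0.269) = 0.1534
  −(0.062)·log₁₀(0.062) = 0.0749
Sum: 0.0530 + 0.1526 + 0.1598 + 0.1534 + 0.0749 = 0.594 dits.

0.594 dits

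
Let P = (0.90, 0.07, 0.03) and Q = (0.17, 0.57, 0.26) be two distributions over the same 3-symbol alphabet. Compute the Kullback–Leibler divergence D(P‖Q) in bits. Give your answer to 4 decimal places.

D(P‖Q) = Σ p·log₂(p/q).
  0.90·log₂(0.90/0.17) = 2.16395
  0.07·log₂(0.07/0.57) = -0.21179
  0.03·log₂(0.03/0.26) = -0.09346
D(P‖Q) = 1.8587 bits.

1.8587 bits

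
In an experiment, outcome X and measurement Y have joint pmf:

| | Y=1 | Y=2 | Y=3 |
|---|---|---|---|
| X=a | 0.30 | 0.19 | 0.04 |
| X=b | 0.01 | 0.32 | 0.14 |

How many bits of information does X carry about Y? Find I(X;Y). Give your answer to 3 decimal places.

Marginals: p(X) = (0.5300, 0.4700), p(Y) = (0.3100, 0.5100, 0.1800).
I(X;Y) = H(X) + H(Y) − H(X,Y).
H(X) = 0.9974, H(Y) = 1.4645, H(X,Y) = 2.1517.
I(X;Y) = 0.9974 + 1.4645 − 2.1517 = 0.310 bits.

0.310 bits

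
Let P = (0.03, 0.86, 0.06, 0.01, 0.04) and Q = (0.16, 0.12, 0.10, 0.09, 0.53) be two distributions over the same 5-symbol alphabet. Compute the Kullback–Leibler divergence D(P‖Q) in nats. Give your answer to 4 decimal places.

D(P‖Q) = Σ p·ln(p/q).
  0.03·ln(0.03/0.16) = -0.05022
  0.86·ln(0.86/0.12) = 1.69372
  0.06·ln(0.06/0.10) = -0.03065
  0.01·ln(0.01/0.09) = -0.02197
  0.04·ln(0.04/0.53) = -0.10336
D(P‖Q) = 1.4875 nats.

1.4875 nats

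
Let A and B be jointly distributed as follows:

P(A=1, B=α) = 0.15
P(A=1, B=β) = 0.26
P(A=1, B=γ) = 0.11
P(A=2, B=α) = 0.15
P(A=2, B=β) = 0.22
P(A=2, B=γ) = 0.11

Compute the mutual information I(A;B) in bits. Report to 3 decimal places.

Marginals: p(A) = (0.5200, 0.4800), p(B) = (0.3000, 0.4800, 0.2200).
I(A;B) = Σ p(x,y)·log₂[p(x,y)/(p(x)p(y))].
  (1,α): 0.15·log₂(0.9615) = -0.0085
  (1,β): 0.26·log₂(1.0417) = 0.0153
  (1,γ): 0.11·log₂(0.9615) = -0.0062
  (2,α): 0.15·log₂(1.0417) = 0.0088
  (2,β): 0.22·log₂(0.9549) = -0.0147
  (2,γ): 0.11·log₂(1.0417) = 0.0065
Sum = 0.001 bits.

0.001 bits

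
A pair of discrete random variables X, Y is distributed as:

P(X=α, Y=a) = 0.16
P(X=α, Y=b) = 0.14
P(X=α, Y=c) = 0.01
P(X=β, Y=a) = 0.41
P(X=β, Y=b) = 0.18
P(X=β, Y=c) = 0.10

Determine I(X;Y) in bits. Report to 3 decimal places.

Marginals: p(X) = (0.3100, 0.6900), p(Y) = (0.5700, 0.3200, 0.1100).
I(X;Y) = H(X) + H(Y) − H(X,Y).
H(X) = 0.8932, H(Y) = 1.3386, H(X,Y) = 2.1915.
I(X;Y) = 0.8932 + 1.3386 − 2.1915 = 0.040 bits.

0.040 bits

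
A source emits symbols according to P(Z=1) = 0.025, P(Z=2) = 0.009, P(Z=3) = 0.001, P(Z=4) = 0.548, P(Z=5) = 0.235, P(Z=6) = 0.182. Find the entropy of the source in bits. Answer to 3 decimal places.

H(Z) = −Σ p·log₂ p.
  −(0.025)·log₂(0.025) = 0.1330
  −(0.009)·log₂(0.009) = 0.0612
  −(0.001)·log₂(0.001) = 0.0100
  −(0.548)·log₂(0.548) = 0.4755
  −(0.235)·log₂(0.235) = 0.4910
  −(0.182)·log₂(0.182) = 0.4474
Sum: 0.1330 + 0.0612 + 0.0100 + 0.4755 + 0.4910 + 0.4474 = 1.618 bits.

1.618 bits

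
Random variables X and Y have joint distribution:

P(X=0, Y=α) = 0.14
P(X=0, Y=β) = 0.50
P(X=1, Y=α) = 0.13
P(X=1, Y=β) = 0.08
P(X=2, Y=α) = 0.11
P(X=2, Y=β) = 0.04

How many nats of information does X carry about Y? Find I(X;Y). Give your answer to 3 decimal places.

Marginals: p(X) = (0.6400, 0.2100, 0.1500), p(Y) = (0.3800, 0.6200).
I(X;Y) = Σ p(x,y)·ln[p(x,y)/(p(x)p(y))].
  (0,α): 0.14·ln(0.5757) = -0.0773
  (0,β): 0.50·ln(1.2601) = 0.1156
  (1,α): 0.13·ln(1.6291) = 0.0634
  (1,β): 0.08·ln(0.6144) = -0.0390
  (2,α): 0.11·ln(1.9298) = 0.0723
  (2,β): 0.04·ln(0.4301) = -0.0337
Sum = 0.101 nats.

0.101 nats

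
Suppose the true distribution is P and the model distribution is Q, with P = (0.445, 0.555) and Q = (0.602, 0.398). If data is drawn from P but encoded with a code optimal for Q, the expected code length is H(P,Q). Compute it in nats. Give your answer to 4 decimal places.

0.7372 nats

H(P,Q) = −Σ p·ln q.
  −0.445·ln(0.602) = 0.22584
  −0.555·ln(0.398) = 0.51132
H(P,Q) = 0.7372 nats.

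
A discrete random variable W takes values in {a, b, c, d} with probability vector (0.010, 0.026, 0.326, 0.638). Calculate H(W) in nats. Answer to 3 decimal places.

H(W) = −Σ p·ln p.
  −(0.010)·ln(0.010) = 0.0461
  −(0.026)·ln(0.026) = 0.0949
  −(0.326)·ln(0.326) = 0.3654
  −(0.638)·ln(0.638) = 0.2867
Sum: 0.0461 + 0.0949 + 0.3654 + 0.2867 = 0.793 nats.

0.793 nats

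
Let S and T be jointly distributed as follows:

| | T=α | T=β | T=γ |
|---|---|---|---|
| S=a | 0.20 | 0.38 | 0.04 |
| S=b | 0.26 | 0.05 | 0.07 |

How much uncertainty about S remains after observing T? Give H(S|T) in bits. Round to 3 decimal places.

0.781 bits

Chain rule: H(S|T) = H(S,T) − H(T).
Marginals: p(S) = (0.6200, 0.3800), p(T) = (0.4600, 0.4300, 0.1100).
H(S,T) = 2.1705 bits; H(T) = 1.3892 bits.
H(S|T) = 2.1705 − 1.3892 = 0.781 bits.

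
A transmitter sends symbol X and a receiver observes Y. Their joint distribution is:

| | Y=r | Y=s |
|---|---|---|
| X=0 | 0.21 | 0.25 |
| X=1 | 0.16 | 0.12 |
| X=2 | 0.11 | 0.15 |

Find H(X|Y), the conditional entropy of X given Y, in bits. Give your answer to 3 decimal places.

1.525 bits

Marginals: p(X) = (0.4600, 0.2800, 0.2600), p(Y) = (0.4800, 0.5200).
H(X|Y) = Σ p(Y) · H(X|Y=·).
  Y=r: p=0.4800, H(X|Y=r) = 1.5372
  Y=s: p=0.5200, H(X|Y=s) = 1.5135
Weighted sum = 1.525 bits.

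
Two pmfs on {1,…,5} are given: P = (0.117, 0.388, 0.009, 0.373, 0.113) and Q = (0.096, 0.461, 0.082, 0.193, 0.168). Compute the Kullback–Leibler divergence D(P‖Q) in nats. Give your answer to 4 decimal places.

0.1373 nats

D(P‖Q) = Σ p·ln(p/q).
  0.117·ln(0.117/0.096) = 0.02315
  0.388·ln(0.388/0.461) = -0.06689
  0.009·ln(0.009/0.082) = -0.01989
  0.373·ln(0.373/0.193) = 0.24577
  0.113·ln(0.113/0.168) = -0.04481
D(P‖Q) = 0.1373 nats.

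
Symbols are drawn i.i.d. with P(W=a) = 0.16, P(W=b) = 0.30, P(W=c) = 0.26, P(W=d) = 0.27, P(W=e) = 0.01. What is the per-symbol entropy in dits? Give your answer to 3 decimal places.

0.610 dits

H(W) = −Σ p·log₁₀ p.
  −(0.16)·log₁₀(0.16) = 0.1273
  −(0.30)·log₁₀(0.30) = 0.1569
  −(0.26)·log₁₀(0.26) = 0.1521
  −(0.27)·log₁₀(0.27) = 0.1535
  −(0.01)·log₁₀(0.01) = 0.0200
Sum: 0.1273 + 0.1569 + 0.1521 + 0.1535 + 0.0200 = 0.610 dits.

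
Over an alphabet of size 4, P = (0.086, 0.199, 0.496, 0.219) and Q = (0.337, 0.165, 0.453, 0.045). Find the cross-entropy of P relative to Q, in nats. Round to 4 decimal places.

1.5240 nats

H(P,Q) = −Σ p·ln q.
  −0.086·ln(0.337) = 0.09354
  −0.199·ln(0.165) = 0.35856
  −0.496·ln(0.453) = 0.39276
  −0.219·ln(0.045) = 0.67914
H(P,Q) = 1.5240 nats.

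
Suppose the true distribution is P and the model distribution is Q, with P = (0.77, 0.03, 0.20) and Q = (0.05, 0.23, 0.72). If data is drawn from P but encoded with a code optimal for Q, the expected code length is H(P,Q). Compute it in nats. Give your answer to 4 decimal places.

2.4165 nats

H(P,Q) = −Σ p·ln q.
  −0.77·ln(0.05) = 2.30671
  −0.03·ln(0.23) = 0.04409
  −0.20·ln(0.72) = 0.06570
H(P,Q) = 2.4165 nats.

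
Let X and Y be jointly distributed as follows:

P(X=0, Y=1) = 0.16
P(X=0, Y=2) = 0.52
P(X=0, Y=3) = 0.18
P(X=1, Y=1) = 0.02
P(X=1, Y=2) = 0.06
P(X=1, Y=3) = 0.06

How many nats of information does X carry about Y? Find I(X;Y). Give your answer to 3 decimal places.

0.014 nats

Marginals: p(X) = (0.8600, 0.1400), p(Y) = (0.1800, 0.5800, 0.2400).
I(X;Y) = H(X) + H(Y) − H(X,Y).
H(X) = 0.4050, H(Y) = 0.9671, H(X,Y) = 1.3578.
I(X;Y) = 0.4050 + 0.9671 − 1.3578 = 0.014 nats.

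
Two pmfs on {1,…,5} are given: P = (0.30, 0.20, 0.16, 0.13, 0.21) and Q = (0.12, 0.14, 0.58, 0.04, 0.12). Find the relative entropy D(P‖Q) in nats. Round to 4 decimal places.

0.4109 nats

D(P‖Q) = Σ p·ln(p/q).
  0.30·ln(0.30/0.12) = 0.27489
  0.20·ln(0.20/0.14) = 0.07133
  0.16·ln(0.16/0.58) = -0.20606
  0.13·ln(0.13/0.04) = 0.15323
  0.21·ln(0.21/0.12) = 0.11752
D(P‖Q) = 0.4109 nats.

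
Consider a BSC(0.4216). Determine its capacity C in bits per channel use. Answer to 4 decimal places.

0.0178 bits

Binary symmetric channel: C = 1 − h₂(ε) where h₂ is the binary entropy function.
h₂(0.4216) = −0.4216·log₂0.4216 − 0.5784·log₂0.5784 = 0.9822.
C = 1 − 0.9822 = 0.0178 bits per channel use.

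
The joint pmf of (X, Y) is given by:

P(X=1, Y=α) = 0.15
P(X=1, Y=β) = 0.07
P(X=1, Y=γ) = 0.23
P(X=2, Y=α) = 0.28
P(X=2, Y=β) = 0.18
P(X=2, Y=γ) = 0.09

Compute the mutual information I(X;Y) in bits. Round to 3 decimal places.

Marginals: p(X) = (0.4500, 0.5500), p(Y) = (0.4300, 0.2500, 0.3200).
I(X;Y) = Σ p(x,y)·log₂[p(x,y)/(p(x)p(y))].
  (1,α): 0.15·log₂(0.7752) = -0.0551
  (1,β): 0.07·log₂(0.6222) = -0.0479
  (1,γ): 0.23·log₂(1.5972) = 0.1554
  (2,α): 0.28·log₂(1.1839) = 0.0682
  (2,β): 0.18·log₂(1.3091) = 0.0699
  (2,γ): 0.09·log₂(0.5114) = -0.0871
Sum = 0.103 bits.

0.103 bits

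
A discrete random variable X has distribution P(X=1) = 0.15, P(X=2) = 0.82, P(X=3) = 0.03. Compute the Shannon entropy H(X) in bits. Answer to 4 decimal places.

H(X) = −Σ p·log₂ p.
  −(0.15)·log₂(0.15) = 0.41054
  −(0.82)·log₂(0.82) = 0.23477
  −(0.03)·log₂(0.03) = 0.15177
Sum: 0.41054 + 0.23477 + 0.15177 = 0.7971 bits.

0.7971 bits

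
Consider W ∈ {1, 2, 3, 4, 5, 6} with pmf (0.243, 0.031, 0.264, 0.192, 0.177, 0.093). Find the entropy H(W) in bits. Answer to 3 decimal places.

H(W) = −Σ p·log₂ p.
  −(0.243)·log₂(0.243) = 0.4960
  −(0.031)·log₂(0.031) = 0.1554
  −(0.264)·log₂(0.264) = 0.5072
  −(0.192)·log₂(0.192) = 0.4571
  −(0.177)·log₂(0.177) = 0.4422
  −(0.093)·log₂(0.093) = 0.3187
Sum: 0.4960 + 0.1554 + 0.5072 + 0.4571 + 0.4422 + 0.3187 = 2.377 bits.

2.377 bits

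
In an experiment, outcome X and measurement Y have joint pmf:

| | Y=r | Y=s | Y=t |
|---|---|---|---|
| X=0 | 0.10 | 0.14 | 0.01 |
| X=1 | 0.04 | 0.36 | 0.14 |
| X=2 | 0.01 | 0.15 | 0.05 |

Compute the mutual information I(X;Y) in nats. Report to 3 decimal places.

0.090 nats

Marginals: p(X) = (0.2500, 0.5400, 0.2100), p(Y) = (0.1500, 0.6500, 0.2000).
I(X;Y) = H(X) + H(Y) − H(X,Y).
H(X) = 1.0071, H(Y) = 0.8865, H(X,Y) = 1.8038.
I(X;Y) = 1.0071 + 0.8865 − 1.8038 = 0.090 nats.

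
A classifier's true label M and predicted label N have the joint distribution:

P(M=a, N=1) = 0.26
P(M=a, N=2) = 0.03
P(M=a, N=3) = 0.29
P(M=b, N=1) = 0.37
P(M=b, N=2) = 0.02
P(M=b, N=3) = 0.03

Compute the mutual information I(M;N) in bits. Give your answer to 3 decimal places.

Marginals: p(M) = (0.5800, 0.4200), p(N) = (0.6300, 0.0500, 0.3200).
I(M;N) = Σ p(x,y)·log₂[p(x,y)/(p(x)p(y))].
  (a,1): 0.26·log₂(0.7115) = -0.1277
  (a,2): 0.03·log₂(1.0345) = 0.0015
  (a,3): 0.29·log₂(1.5625) = 0.1867
  (b,1): 0.37·log₂(1.3983) = 0.1790
  (b,2): 0.02·log₂(0.9524) = -0.0014
  (b,3): 0.03·log₂(0.2232) = -0.0649
Sum = 0.173 bits.

0.173 bits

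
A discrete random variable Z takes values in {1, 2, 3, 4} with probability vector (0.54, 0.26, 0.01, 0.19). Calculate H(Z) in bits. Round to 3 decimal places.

1.507 bits

H(Z) = −Σ p·log₂ p.
  −(0.54)·log₂(0.54) = 0.4800
  −(0.26)·log₂(0.26) = 0.5053
  −(0.01)·log₂(0.01) = 0.0664
  −(0.19)·log₂(0.19) = 0.4552
Sum: 0.4800 + 0.5053 + 0.0664 + 0.4552 = 1.507 bits.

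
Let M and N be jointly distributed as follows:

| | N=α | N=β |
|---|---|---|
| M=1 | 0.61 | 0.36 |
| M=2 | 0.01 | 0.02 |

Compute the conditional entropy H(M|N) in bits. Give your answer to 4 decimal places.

Marginals: p(M) = (0.9700, 0.0300), p(N) = (0.6200, 0.3800).
H(M|N) = Σ p(N) · H(M|N=·).
  N=α: p=0.6200, H(M|N=α) = 0.1191
  N=β: p=0.3800, H(M|N=β) = 0.2975
Weighted sum = 0.1869 bits.

0.1869 bits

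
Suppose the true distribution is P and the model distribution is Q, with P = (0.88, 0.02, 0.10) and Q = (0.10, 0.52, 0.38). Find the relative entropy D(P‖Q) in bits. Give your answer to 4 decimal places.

D(P‖Q) = Σ p·log₂(p/q).
  0.88·log₂(0.88/0.10) = 2.76100
  0.02·log₂(0.02/0.52) = -0.09401
  0.10·log₂(0.10/0.38) = -0.19260
D(P‖Q) = 2.4744 bits.

2.4744 bits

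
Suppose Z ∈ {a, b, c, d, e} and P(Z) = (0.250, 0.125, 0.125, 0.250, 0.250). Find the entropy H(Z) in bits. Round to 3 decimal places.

2.250 bits

H(Z) = −Σ p·log₂ p.
  −(0.250)·log₂(0.250) = 0.5000
  −(0.125)·log₂(0.125) = 0.3750
  −(0.125)·log₂(0.125) = 0.3750
  −(0.250)·log₂(0.250) = 0.5000
  −(0.250)·log₂(0.250) = 0.5000
Sum: 0.5000 + 0.3750 + 0.3750 + 0.5000 + 0.5000 = 2.250 bits.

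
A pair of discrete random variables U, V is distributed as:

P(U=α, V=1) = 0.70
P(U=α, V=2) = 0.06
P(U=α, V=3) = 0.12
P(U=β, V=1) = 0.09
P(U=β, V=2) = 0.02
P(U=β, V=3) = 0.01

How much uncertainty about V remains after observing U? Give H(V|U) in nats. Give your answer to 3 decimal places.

0.647 nats

Marginals: p(U) = (0.8800, 0.1200), p(V) = (0.7900, 0.0800, 0.1300).
H(V|U) = Σ p(U) · H(V|U=·).
  U=α: p=0.8800, H(V|U=α) = 0.6368
  U=β: p=0.1200, H(V|U=β) = 0.7215
Weighted sum = 0.647 nats.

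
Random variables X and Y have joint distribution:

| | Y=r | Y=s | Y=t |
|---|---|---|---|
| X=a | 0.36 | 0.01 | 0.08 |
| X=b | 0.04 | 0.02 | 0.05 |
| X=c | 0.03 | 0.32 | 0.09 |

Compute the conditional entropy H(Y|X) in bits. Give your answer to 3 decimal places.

Chain rule: H(Y|X) = H(X,Y) − H(X).
Marginals: p(X) = (0.4500, 0.1100, 0.4400), p(Y) = (0.4300, 0.3500, 0.2200).
H(X,Y) = 2.3937 bits; H(X) = 1.3898 bits.
H(Y|X) = 2.3937 − 1.3898 = 1.004 bits.

1.004 bits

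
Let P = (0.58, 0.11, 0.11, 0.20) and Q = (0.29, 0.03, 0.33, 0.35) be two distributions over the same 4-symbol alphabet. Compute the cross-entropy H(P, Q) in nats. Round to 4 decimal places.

H(P,Q) = −Σ p·ln q.
  −0.58·ln(0.29) = 0.71797
  −0.11·ln(0.03) = 0.38572
  −0.11·ln(0.33) = 0.12195
  −0.20·ln(0.35) = 0.20996
H(P,Q) = 1.4356 nats.

1.4356 nats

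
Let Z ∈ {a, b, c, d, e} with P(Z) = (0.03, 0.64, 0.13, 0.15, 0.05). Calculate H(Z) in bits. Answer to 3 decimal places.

1.573 bits

H(Z) = −Σ p·log₂ p.
  −(0.03)·log₂(0.03) = 0.1518
  −(0.64)·log₂(0.64) = 0.4121
  −(0.13)·log₂(0.13) = 0.3826
  −(0.15)·log₂(0.15) = 0.4105
  −(0.05)·log₂(0.05) = 0.2161
Sum: 0.1518 + 0.4121 + 0.3826 + 0.4105 + 0.2161 = 1.573 bits.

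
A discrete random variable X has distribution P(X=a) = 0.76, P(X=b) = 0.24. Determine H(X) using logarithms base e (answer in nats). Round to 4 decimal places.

H(X) = −Σ p·ln p.
  −(0.76)·ln(0.76) = 0.20857
  −(0.24)·ln(0.24) = 0.34251
Sum: 0.20857 + 0.34251 = 0.5511 nats.

0.5511 nats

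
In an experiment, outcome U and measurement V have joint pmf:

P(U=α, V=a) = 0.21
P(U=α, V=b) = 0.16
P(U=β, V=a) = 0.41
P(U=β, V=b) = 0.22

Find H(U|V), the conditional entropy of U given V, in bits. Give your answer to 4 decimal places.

0.9458 bits

Marginals: p(U) = (0.3700, 0.6300), p(V) = (0.6200, 0.3800).
H(U|V) = Σ p(V) · H(U|V=·).
  V=a: p=0.6200, H(U|V=a) = 0.9236
  V=b: p=0.3800, H(U|V=b) = 0.9819
Weighted sum = 0.9458 bits.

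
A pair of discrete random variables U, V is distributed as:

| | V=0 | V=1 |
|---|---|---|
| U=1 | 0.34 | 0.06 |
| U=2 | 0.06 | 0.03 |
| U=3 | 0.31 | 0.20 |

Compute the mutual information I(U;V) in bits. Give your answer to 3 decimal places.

0.049 bits

Marginals: p(U) = (0.4000, 0.0900, 0.5100), p(V) = (0.7100, 0.2900).
I(U;V) = Σ p(x,y)·log₂[p(x,y)/(p(x)p(y))].
  (1,0): 0.34·log₂(1.1972) = 0.0883
  (1,1): 0.06·log₂(0.5172) = -0.0571
  (2,0): 0.06·log₂(0.9390) = -0.0055
  (2,1): 0.03·log₂(1.1494) = 0.0060
  (3,0): 0.31·log₂(0.8561) = -0.0695
  (3,1): 0.20·log₂(1.3523) = 0.0871
Sum = 0.049 bits.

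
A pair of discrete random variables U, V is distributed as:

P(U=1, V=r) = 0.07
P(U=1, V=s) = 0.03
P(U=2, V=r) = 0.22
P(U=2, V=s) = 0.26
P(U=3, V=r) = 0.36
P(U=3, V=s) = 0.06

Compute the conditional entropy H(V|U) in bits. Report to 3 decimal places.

0.814 bits

Marginals: p(U) = (0.1000, 0.4800, 0.4200), p(V) = (0.6500, 0.3500).
H(V|U) = Σ p(U) · H(V|U=·).
  U=1: p=0.1000, H(V|U=1) = 0.8813
  U=2: p=0.4800, H(V|U=2) = 0.9950
  U=3: p=0.4200, H(V|U=3) = 0.5917
Weighted sum = 0.814 bits.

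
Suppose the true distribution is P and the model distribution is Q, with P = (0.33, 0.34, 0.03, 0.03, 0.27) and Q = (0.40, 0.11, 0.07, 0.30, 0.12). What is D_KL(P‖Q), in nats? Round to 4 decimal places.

D(P‖Q) = Σ p·ln(p/q).
  0.33·ln(0.33/0.40) = -0.06348
  0.34·ln(0.34/0.11) = 0.38368
  0.03·ln(0.03/0.07) = -0.02542
  0.03·ln(0.03/0.30) = -0.06908
  0.27·ln(0.27/0.12) = 0.21895
D(P‖Q) = 0.4447 nats.

0.4447 nats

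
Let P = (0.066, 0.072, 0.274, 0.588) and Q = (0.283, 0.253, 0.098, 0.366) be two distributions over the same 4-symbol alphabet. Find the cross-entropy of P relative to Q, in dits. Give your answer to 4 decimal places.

H(P,Q) = −Σ p·log₁₀ q.
  −0.066·log₁₀(0.283) = 0.03618
  −0.072·log₁₀(0.253) = 0.04298
  −0.274·log₁₀(0.098) = 0.27640
  −0.588·log₁₀(0.366) = 0.25667
H(P,Q) = 0.6122 dits.

0.6122 dits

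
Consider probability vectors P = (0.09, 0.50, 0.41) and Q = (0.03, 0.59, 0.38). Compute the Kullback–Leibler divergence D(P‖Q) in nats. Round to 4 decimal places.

0.0473 nats

D(P‖Q) = Σ p·ln(p/q).
  0.09·ln(0.09/0.03) = 0.09888
  0.50·ln(0.50/0.59) = -0.08276
  0.41·ln(0.41/0.38) = 0.03115
D(P‖Q) = 0.0473 nats.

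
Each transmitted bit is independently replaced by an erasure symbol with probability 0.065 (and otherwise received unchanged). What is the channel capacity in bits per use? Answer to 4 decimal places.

Binary erasure channel: capacity C = 1 − ε.
C = 1 − 0.065 = 0.9350 bits per channel use.

0.9350 bits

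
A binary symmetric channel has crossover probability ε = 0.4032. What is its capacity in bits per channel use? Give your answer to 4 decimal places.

0.0272 bits

Binary symmetric channel: C = 1 − h₂(ε) where h₂ is the binary entropy function.
h₂(0.4032) = −0.4032·log₂0.4032 − 0.5968·log₂0.5968 = 0.9728.
C = 1 − 0.9728 = 0.0272 bits per channel use.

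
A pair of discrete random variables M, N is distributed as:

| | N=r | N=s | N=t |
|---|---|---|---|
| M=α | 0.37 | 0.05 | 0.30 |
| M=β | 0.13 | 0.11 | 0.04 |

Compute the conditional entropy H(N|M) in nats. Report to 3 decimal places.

0.923 nats

Marginals: p(M) = (0.7200, 0.2800), p(N) = (0.5000, 0.1600, 0.3400).
H(N|M) = Σ p(M) · H(N|M=·).
  M=α: p=0.7200, H(N|M=α) = 0.8921
  M=β: p=0.2800, H(N|M=β) = 1.0013
Weighted sum = 0.923 nats.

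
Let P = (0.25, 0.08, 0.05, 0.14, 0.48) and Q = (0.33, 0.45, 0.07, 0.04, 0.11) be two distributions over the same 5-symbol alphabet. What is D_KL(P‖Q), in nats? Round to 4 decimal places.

D(P‖Q) = Σ p·ln(p/q).
  0.25·ln(0.25/0.33) = -0.06941
  0.08·ln(0.08/0.45) = -0.13818
  0.05·ln(0.05/0.07) = -0.01682
  0.14·ln(0.14/0.04) = 0.17539
  0.48·ln(0.48/0.11) = 0.70719
D(P‖Q) = 0.6582 nats.

0.6582 nats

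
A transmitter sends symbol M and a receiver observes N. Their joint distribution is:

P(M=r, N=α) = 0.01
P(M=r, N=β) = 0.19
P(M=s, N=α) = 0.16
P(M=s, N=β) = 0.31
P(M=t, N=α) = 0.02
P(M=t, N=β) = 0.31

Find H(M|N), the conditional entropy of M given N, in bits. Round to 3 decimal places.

1.404 bits

Chain rule: H(M|N) = H(M,N) − H(N).
Marginals: p(M) = (0.2000, 0.4700, 0.3300), p(N) = (0.1900, 0.8100).
H(M,N) = 2.1051 bits; H(N) = 0.7015 bits.
H(M|N) = 2.1051 − 0.7015 = 1.404 bits.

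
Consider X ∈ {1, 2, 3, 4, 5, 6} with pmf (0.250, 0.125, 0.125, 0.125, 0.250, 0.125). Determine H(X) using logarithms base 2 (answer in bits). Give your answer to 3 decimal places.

H(X) = −Σ p·log₂ p.
  −(0.250)·log₂(0.250) = 0.5000
  −(0.125)·log₂(0.125) = 0.3750
  −(0.125)·log₂(0.125) = 0.3750
  −(0.125)·log₂(0.125) = 0.3750
  −(0.250)·log₂(0.250) = 0.5000
  −(0.125)·log₂(0.125) = 0.3750
Sum: 0.5000 + 0.3750 + 0.3750 + 0.3750 + 0.5000 + 0.3750 = 2.500 bits.

2.500 bits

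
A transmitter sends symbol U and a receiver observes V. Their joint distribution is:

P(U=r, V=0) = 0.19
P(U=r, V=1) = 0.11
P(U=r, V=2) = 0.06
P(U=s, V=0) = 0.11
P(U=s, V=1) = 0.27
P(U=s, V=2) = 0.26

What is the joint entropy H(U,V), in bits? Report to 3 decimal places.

2.415 bits

H(U,V) = −Σ p(x,y)·log₂ p(x,y) over all 6 cells.
  cell (r,0): −0.19·log₂0.19 = 0.4552
  cell (r,1): −0.11·log₂0.11 = 0.3503
  cell (r,2): −0.06·log₂0.06 = 0.2435
  cell (s,0): −0.11·log₂0.11 = 0.3503
  cell (s,1): −0.27·log₂0.27 = 0.5100
  cell (s,2): −0.26·log₂0.26 = 0.5053
Sum = 2.415 bits.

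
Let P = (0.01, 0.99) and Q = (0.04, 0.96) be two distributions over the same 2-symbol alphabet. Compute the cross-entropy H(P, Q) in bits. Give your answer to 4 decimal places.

0.1047 bits

H(P,Q) = −Σ p·log₂ q.
  −0.01·log₂(0.04) = 0.04644
  −0.99·log₂(0.96) = 0.05830
H(P,Q) = 0.1047 bits.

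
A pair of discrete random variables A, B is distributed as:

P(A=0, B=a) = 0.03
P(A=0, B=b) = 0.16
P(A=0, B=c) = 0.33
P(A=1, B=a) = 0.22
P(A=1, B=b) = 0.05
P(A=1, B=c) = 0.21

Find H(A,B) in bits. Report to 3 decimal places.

H(A,B) = −Σ p(x,y)·log₂ p(x,y) over all 6 cells.
  cell (0,a): −0.03·log₂0.03 = 0.1518
  cell (0,b): −0.16·log₂0.16 = 0.4230
  cell (0,c): −0.33·log₂0.33 = 0.5278
  cell (1,a): −0.22·log₂0.22 = 0.4806
  cell (1,b): −0.05·log₂0.05 = 0.2161
  cell (1,c): −0.21·log₂0.21 = 0.4728
Sum = 2.272 bits.

2.272 bits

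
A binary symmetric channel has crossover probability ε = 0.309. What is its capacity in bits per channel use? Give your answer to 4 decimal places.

0.1080 bits

Binary symmetric channel: C = 1 − h₂(ε) where h₂ is the binary entropy function.
h₂(0.309) = −0.309·log₂0.309 − 0.691·log₂0.691 = 0.8920.
C = 1 − 0.8920 = 0.1080 bits per channel use.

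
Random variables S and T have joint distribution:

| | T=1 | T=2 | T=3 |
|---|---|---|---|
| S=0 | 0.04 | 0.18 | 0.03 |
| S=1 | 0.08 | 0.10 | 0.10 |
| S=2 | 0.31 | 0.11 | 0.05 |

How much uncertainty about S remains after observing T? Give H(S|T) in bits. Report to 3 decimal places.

Chain rule: H(S|T) = H(S,T) − H(T).
Marginals: p(S) = (0.2500, 0.2800, 0.4700), p(T) = (0.4300, 0.3900, 0.1800).
H(S,T) = 2.8289 bits; H(T) = 1.4987 bits.
H(S|T) = 2.8289 − 1.4987 = 1.330 bits.

1.330 bits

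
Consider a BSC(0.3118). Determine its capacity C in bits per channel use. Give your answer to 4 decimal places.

Binary symmetric channel: C = 1 − h₂(ε) where h₂ is the binary entropy function.
h₂(0.3118) = −0.3118·log₂0.3118 − 0.6882·log₂0.6882 = 0.8952.
C = 1 − 0.8952 = 0.1048 bits per channel use.

0.1048 bits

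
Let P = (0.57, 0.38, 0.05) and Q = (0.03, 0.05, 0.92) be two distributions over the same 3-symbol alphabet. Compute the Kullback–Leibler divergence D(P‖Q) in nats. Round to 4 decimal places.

2.3034 nats

D(P‖Q) = Σ p·ln(p/q).
  0.57·ln(0.57/0.03) = 1.67833
  0.38·ln(0.38/0.05) = 0.77070
  0.05·ln(0.05/0.92) = -0.14562
D(P‖Q) = 2.3034 nats.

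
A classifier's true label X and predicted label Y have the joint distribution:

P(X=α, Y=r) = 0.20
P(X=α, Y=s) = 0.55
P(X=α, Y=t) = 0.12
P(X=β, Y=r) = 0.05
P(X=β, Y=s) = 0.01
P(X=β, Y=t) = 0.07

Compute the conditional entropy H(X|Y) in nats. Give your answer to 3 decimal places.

Chain rule: H(X|Y) = H(X,Y) − H(Y).
Marginals: p(X) = (0.8700, 0.1300), p(Y) = (0.2500, 0.5600, 0.1900).
H(X,Y) = 1.2871 nats; H(Y) = 0.9868 nats.
H(X|Y) = 1.2871 − 0.9868 = 0.300 nats.

0.300 nats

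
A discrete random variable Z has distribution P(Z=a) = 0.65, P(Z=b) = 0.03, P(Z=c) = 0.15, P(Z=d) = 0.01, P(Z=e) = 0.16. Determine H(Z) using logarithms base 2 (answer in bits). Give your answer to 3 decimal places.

H(Z) = −Σ p·log₂ p.
  −(0.65)·log₂(0.65) = 0.4040
  −(0.03)·log₂(0.03) = 0.1518
  −(0.15)·log₂(0.15) = 0.4105
  −(0.01)·log₂(0.01) = 0.0664
  −(0.16)·log₂(0.16) = 0.4230
Sum: 0.4040 + 0.1518 + 0.4105 + 0.0664 + 0.4230 = 1.456 bits.

1.456 bits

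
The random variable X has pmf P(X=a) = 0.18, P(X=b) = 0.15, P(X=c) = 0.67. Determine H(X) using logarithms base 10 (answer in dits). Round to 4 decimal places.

0.3742 dits

H(X) = −Σ p·log₁₀ p.
  −(0.18)·log₁₀(0.18) = 0.13405
  −(0.15)·log₁₀(0.15) = 0.12359
  −(0.67)·log₁₀(0.67) = 0.11653
Sum: 0.13405 + 0.12359 + 0.11653 = 0.3742 dits.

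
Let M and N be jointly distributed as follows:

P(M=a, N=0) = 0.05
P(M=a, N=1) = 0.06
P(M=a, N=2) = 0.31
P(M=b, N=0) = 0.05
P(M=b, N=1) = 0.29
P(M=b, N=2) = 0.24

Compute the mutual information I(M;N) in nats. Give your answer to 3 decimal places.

Marginals: p(M) = (0.4200, 0.5800), p(N) = (0.1000, 0.3500, 0.5500).
I(M;N) = H(M) + H(N) − H(M,N).
H(M) = 0.6803, H(N) = 0.9265, H(M,N) = 1.5329.
I(M;N) = 0.6803 + 0.9265 − 1.5329 = 0.074 nats.

0.074 nats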